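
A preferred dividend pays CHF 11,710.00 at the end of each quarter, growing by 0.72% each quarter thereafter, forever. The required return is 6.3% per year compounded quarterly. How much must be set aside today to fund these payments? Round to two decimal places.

Periodic rate r = 0.063/4 per quarter.
Growing perpetuity (Gordon): PV = PMT₁ / (r − g) = 11,710 / (r − 0.0072) = CHF 1,369,590.64.

CHF 1,369,590.64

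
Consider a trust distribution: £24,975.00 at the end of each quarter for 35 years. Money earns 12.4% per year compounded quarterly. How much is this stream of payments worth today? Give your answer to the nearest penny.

£794,426.77

This is an ordinary annuity: 140 payments of £24,975.00 at the end of each quarter.
Periodic rate r = 0.124/4 per quarter; n is counted in quarters.
PV = PMT × [(1 − (1+r)^−n)/r] = 24,975 × [1 − (1+r)^−140] / r = £794,426.77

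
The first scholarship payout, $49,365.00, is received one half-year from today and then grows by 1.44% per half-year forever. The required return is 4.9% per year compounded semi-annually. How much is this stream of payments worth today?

$4,887,623.76

Periodic rate r = 0.049/2 per half-year.
Growing perpetuity (Gordon): PV = PMT₁ / (r − g) = 49,365 / (r − 0.0144) = $4,887,623.76.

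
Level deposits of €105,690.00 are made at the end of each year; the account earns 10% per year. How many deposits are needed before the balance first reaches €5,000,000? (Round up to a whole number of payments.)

19 payments

Periodic rate r = 0.1 per year.
Ordinary annuity FV: 5,000,000 = 105,690 × [((1+r)^n − 1)/r].
(1+r)^n = 1 + 5,000,000 × r / 105,690, so n = ln(1 + 5,000,000·r/105,690) / ln(1+r) = 18.32.
Round up to a whole number of payments: n = 19.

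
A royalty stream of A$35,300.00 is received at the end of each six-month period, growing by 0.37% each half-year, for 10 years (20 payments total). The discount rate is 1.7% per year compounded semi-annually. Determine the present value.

Periodic rate r = 0.017/2 per half-year; n is counted in half-years.
Growing ordinary annuity: PV = PMT₁ × [1 − ((1+g)/(1+r))^n] / (r − g) = 35,300 × [1 − ((1+0.0037)/(1+r))^20] / (r − 0.0037) = A$669,282.29.

A$669,282.29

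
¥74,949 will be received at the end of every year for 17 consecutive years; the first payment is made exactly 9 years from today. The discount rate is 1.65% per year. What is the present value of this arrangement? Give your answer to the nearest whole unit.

¥967,797

Ordinary annuity of 17 payments, first payment at period 9.
Periodic rate r = 0.0165 per year.
The ordinary-annuity PV formula values the stream one period before the first payment (period 8); discount that back 8 periods:
PV₀ = 74,949 × [1 − (1+r)^−17] / r × (1+r)^−8 = ¥967,797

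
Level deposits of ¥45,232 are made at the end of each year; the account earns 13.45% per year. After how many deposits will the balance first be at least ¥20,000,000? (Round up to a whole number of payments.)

Periodic rate r = 0.1345 per year.
Ordinary annuity FV: 20,000,000 = 45,232 × [((1+r)^n − 1)/r].
(1+r)^n = 1 + 20,000,000 × r / 45,232, so n = ln(1 + 20,000,000·r/45,232) / ln(1+r) = 32.51.
Round up to a whole number of payments: n = 33.

33 payments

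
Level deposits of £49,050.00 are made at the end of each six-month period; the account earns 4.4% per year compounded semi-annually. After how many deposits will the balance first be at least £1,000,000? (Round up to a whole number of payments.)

18 payments

Periodic rate r = 0.044/2 per half-year; n is counted in half-years.
Ordinary annuity FV: 1,000,000 = 49,050 × [((1+r)^n − 1)/r].
(1+r)^n = 1 + 1,000,000 × r / 49,050, so n = ln(1 + 1,000,000·r/49,050) / ln(1+r) = 17.03.
Round up to a whole number of payments: n = 18.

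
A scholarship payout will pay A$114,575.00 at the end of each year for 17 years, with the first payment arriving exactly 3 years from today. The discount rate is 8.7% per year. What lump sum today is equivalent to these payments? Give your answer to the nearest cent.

Ordinary annuity of 17 payments, first payment at period 3.
Periodic rate r = 0.087 per year.
The ordinary-annuity PV formula values the stream one period before the first payment (period 2); discount that back 2 periods:
PV₀ = 114,575 × [1 − (1+r)^−17] / r × (1+r)^−2 = A$844,676.74

A$844,676.74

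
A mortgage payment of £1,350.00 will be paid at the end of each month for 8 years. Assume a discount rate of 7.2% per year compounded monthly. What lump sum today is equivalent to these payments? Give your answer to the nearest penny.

£98,300.07

This is an ordinary annuity: 96 payments of £1,350.00 at the end of each month.
Periodic rate r = 0.072/12 per month; n is counted in months.
PV = PMT × [(1 − (1+r)^−n)/r] = 1,350 × [1 − (1+r)^−96] / r = £98,300.07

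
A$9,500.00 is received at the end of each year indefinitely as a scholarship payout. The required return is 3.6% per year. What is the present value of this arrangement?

Periodic rate r = 0.036 per year.
Level perpetuity: PV = PMT / r = 9,500 / (0.036) = A$263,888.89.

A$263,888.89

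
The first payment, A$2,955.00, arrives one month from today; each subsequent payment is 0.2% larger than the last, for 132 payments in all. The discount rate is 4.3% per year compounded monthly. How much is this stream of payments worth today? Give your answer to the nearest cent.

A$351,114.78

Periodic rate r = 0.043/12 per month; n is counted in months.
Growing ordinary annuity: PV = PMT₁ × [1 − ((1+g)/(1+r))^n] / (r − g) = 2,955 × [1 − ((1+0.002)/(1+r))^132] / (r − 0.002) = A$351,114.78.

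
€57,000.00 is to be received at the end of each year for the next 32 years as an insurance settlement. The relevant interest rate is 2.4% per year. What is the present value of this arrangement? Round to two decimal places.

€1,263,101.87

This is an ordinary annuity: 32 payments of €57,000.00 at the end of each year.
Periodic rate r = 0.024 per year.
PV = PMT × [(1 − (1+r)^−n)/r] = 57,000 × [1 − (1+r)^−32] / r = €1,263,101.87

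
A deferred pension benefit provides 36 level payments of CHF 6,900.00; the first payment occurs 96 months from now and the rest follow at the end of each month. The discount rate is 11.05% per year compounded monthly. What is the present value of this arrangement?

Ordinary annuity of 36 payments, first payment at period 96.
Periodic rate r = 0.1105/12 per month; n is counted in months.
The ordinary-annuity PV formula values the stream one period before the first payment (period 95); discount that back 95 periods:
PV₀ = 6,900 × [1 − (1+r)^−36] / r × (1+r)^−95 = CHF 88,164.70

CHF 88,164.70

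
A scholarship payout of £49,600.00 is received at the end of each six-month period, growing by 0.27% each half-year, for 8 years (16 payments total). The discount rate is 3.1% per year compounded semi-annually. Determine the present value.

Periodic rate r = 0.031/2 per half-year; n is counted in half-years.
Growing ordinary annuity: PV = PMT₁ × [1 − ((1+g)/(1+r))^n] / (r − g) = 49,600 × [1 − ((1+0.0027)/(1+r))^16] / (r − 0.0027) = £711,782.15.

£711,782.15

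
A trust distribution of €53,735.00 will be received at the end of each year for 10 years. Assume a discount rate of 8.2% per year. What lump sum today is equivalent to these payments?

This is an ordinary annuity: 10 payments of €53,735.00 at the end of each year.
Periodic rate r = 0.082 per year.
PV = PMT × [(1 − (1+r)^−n)/r] = 53,735 × [1 − (1+r)^−10] / r = €357,336.08

€357,336.08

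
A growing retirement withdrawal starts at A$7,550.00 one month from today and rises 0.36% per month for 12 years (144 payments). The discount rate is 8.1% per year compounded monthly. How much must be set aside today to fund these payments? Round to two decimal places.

A$870,474.22

Periodic rate r = 0.081/12 per month; n is counted in months.
Growing ordinary annuity: PV = PMT₁ × [1 − ((1+g)/(1+r))^n] / (r − g) = 7,550 × [1 − ((1+0.0036)/(1+r))^144] / (r − 0.0036) = A$870,474.22.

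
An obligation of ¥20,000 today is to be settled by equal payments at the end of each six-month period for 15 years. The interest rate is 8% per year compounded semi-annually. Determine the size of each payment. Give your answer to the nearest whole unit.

Level ordinary annuity; solve PV = PMT × [(1 − (1+r)^−n)/r] for PMT.
Periodic rate r = 0.08/2 per half-year; n is counted in half-years.
With n = 30: PMT = 20,000 / ([(1 − (1+r)^−n)/r]) = ¥1,157

¥1,157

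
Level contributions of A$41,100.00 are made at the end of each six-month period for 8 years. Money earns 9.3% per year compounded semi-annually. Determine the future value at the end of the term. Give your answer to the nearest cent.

This is an ordinary annuity: 16 deposits of A$41,100.00 at the end of each six-month period.
Periodic rate r = 0.093/2 per half-year; n is counted in half-years.
FV = PMT × [((1+r)^n − 1)/r] = 41,100 × [(1+r)^16 − 1] / r = A$945,141.19

A$945,141.19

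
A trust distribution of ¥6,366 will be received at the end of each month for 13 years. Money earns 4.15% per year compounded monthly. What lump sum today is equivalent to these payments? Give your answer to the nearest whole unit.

¥766,529

This is an ordinary annuity: 156 payments of ¥6,366 at the end of each month.
Periodic rate r = 0.0415/12 per month; n is counted in months.
PV = PMT × [(1 − (1+r)^−n)/r] = 6,366 × [1 − (1+r)^−156] / r = ¥766,529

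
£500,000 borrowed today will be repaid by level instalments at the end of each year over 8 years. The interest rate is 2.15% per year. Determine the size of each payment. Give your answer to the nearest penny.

£68,696.87

Level ordinary annuity; solve PV = PMT × [(1 − (1+r)^−n)/r] for PMT.
Periodic rate r = 0.0215 per year.
With n = 8: PMT = 500,000 / ([(1 − (1+r)^−n)/r]) = £68,696.87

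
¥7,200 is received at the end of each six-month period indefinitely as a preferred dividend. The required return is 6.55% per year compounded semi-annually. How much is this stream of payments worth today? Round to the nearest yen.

Periodic rate r = 0.0655/2 per half-year.
Level perpetuity: PV = PMT / r = 7,200 / (0.0655/2) = ¥219,847.

¥219,847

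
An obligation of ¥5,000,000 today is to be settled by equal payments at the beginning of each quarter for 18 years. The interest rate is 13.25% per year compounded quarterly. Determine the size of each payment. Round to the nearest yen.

Level annuity due; solve PV = PMT × [(1 − (1+r)^−n)/r] × (1+r) for PMT.
Periodic rate r = 0.1325/4 per quarter; n is counted in quarters.
With n = 72: PMT = 5,000,000 / ([(1 − (1+r)^−n)/r] × (1+r)) = ¥177,284

¥177,284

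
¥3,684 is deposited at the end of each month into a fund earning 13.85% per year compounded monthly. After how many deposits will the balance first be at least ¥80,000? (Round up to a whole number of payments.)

20 payments

Periodic rate r = 0.1385/12 per month; n is counted in months.
Ordinary annuity FV: 80,000 = 3,684 × [((1+r)^n − 1)/r].
(1+r)^n = 1 + 80,000 × r / 3,684, so n = ln(1 + 80,000·r/3,684) / ln(1+r) = 19.49.
Round up to a whole number of payments: n = 20.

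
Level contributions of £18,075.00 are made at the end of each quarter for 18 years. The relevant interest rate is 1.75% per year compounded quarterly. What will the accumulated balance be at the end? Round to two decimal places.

This is an ordinary annuity: 72 deposits of £18,075.00 at the end of each quarter.
Periodic rate r = 0.0175/4 per quarter; n is counted in quarters.
FV = PMT × [((1+r)^n − 1)/r] = 18,075 × [(1+r)^72 − 1] / r = £1,525,811.70

£1,525,811.70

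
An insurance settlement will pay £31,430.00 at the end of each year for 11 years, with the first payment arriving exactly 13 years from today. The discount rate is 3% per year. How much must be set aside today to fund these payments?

Ordinary annuity of 11 payments, first payment at period 13.
Periodic rate r = 0.03 per year.
The ordinary-annuity PV formula values the stream one period before the first payment (period 12); discount that back 12 periods:
PV₀ = 31,430 × [1 − (1+r)^−11] / r × (1+r)^−12 = £203,968.27

£203,968.27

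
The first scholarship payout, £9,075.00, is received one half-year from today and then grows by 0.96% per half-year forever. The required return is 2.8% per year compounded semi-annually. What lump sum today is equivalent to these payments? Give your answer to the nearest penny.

Periodic rate r = 0.028/2 per half-year.
Growing perpetuity (Gordon): PV = PMT₁ / (r − g) = 9,075 / (r − 0.0096) = £2,062,500.00.

£2,062,500.00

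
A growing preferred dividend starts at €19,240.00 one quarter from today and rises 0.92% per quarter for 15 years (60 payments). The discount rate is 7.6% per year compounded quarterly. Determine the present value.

Periodic rate r = 0.076/4 per quarter; n is counted in quarters.
Growing ordinary annuity: PV = PMT₁ × [1 − ((1+g)/(1+r))^n] / (r − g) = 19,240 × [1 − ((1+0.0092)/(1+r))^60] / (r − 0.0092) = €863,848.27.

€863,848.27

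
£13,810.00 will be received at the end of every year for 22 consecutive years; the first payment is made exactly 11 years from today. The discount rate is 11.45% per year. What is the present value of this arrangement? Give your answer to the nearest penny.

Ordinary annuity of 22 payments, first payment at period 11.
Periodic rate r = 0.1145 per year.
The ordinary-annuity PV formula values the stream one period before the first payment (period 10); discount that back 10 periods:
PV₀ = 13,810 × [1 − (1+r)^−22] / r × (1+r)^−10 = £37,036.30

£37,036.30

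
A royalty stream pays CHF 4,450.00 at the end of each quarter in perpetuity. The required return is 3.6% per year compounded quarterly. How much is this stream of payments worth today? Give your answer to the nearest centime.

Periodic rate r = 0.036/4 per quarter.
Level perpetuity: PV = PMT / r = 4,450 / (0.036/4) = CHF 494,444.44.

CHF 494,444.44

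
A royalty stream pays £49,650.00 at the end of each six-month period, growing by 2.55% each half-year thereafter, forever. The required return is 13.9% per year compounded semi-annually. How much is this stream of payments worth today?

£1,128,409.09

Periodic rate r = 0.139/2 per half-year.
Growing perpetuity (Gordon): PV = PMT₁ / (r − g) = 49,650 / (r − 0.0255) = £1,128,409.09.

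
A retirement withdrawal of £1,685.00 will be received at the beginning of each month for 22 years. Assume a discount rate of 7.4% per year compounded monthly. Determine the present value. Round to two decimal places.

£220,683.33

This is an annuity due: 264 payments of £1,685.00 at the beginning of each month.
Periodic rate r = 0.074/12 per month; n is counted in months.
PV = PMT × [(1 − (1+r)^−n)/r] × (1+r) = 1,685 × [1 − (1+r)^−264] / r × (1+r) = £220,683.33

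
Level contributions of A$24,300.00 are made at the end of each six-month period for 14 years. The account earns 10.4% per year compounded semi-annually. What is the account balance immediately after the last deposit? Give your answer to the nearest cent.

A$1,464,854.79

This is an ordinary annuity: 28 deposits of A$24,300.00 at the end of each six-month period.
Periodic rate r = 0.104/2 per half-year; n is counted in half-years.
FV = PMT × [((1+r)^n − 1)/r] = 24,300 × [(1+r)^28 − 1] / r = A$1,464,854.79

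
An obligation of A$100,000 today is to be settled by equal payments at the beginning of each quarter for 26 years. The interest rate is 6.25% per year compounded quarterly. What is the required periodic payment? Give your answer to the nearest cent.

A$1,921.64

Level annuity due; solve PV = PMT × [(1 − (1+r)^−n)/r] × (1+r) for PMT.
Periodic rate r = 0.0625/4 per quarter; n is counted in quarters.
With n = 104: PMT = 100,000 / ([(1 − (1+r)^−n)/r] × (1+r)) = A$1,921.64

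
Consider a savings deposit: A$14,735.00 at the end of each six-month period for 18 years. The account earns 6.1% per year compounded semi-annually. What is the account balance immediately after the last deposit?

This is an ordinary annuity: 36 deposits of A$14,735.00 at the end of each six-month period.
Periodic rate r = 0.061/2 per half-year; n is counted in half-years.
FV = PMT × [((1+r)^n − 1)/r] = 14,735 × [(1+r)^36 − 1] / r = A$941,764.82

A$941,764.82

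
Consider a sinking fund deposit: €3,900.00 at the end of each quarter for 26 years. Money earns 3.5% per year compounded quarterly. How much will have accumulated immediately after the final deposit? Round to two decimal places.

This is an ordinary annuity: 104 deposits of €3,900.00 at the end of each quarter.
Periodic rate r = 0.035/4 per quarter; n is counted in quarters.
FV = PMT × [((1+r)^n − 1)/r] = 3,900 × [(1+r)^104 − 1] / r = €657,209.54

€657,209.54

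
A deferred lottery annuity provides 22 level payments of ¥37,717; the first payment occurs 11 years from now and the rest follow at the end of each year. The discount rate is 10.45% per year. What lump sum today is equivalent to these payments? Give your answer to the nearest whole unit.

¥118,586

Ordinary annuity of 22 payments, first payment at period 11.
Periodic rate r = 0.1045 per year.
The ordinary-annuity PV formula values the stream one period before the first payment (period 10); discount that back 10 periods:
PV₀ = 37,717 × [1 − (1+r)^−22] / r × (1+r)^−10 = ¥118,586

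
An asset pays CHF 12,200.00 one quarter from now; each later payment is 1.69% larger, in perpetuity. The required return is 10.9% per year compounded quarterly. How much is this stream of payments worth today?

Periodic rate r = 0.109/4 per quarter.
Growing perpetuity (Gordon): PV = PMT₁ / (r − g) = 12,200 / (r − 0.0169) = CHF 1,178,743.96.

CHF 1,178,743.96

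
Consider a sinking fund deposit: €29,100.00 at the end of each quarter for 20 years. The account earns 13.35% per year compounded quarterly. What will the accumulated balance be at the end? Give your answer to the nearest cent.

€11,181,439.83

This is an ordinary annuity: 80 deposits of €29,100.00 at the end of each quarter.
Periodic rate r = 0.1335/4 per quarter; n is counted in quarters.
FV = PMT × [((1+r)^n − 1)/r] = 29,100 × [(1+r)^80 − 1] / r = €11,181,439.83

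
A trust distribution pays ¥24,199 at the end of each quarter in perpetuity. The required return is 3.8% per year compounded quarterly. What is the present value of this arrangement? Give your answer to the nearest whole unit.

¥2,547,263

Periodic rate r = 0.038/4 per quarter.
Level perpetuity: PV = PMT / r = 24,199 / (0.038/4) = ¥2,547,263.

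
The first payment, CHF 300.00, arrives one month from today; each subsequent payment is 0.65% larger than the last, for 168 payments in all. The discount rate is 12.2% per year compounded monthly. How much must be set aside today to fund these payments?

CHF 37,402.63

Periodic rate r = 0.122/12 per month; n is counted in months.
Growing ordinary annuity: PV = PMT₁ × [1 − ((1+g)/(1+r))^n] / (r − g) = 300 × [1 − ((1+0.0065)/(1+r))^168] / (r − 0.0065) = CHF 37,402.63.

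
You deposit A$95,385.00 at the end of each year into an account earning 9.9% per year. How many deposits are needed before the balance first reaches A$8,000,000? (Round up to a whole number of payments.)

24 payments

Periodic rate r = 0.099 per year.
Ordinary annuity FV: 8,000,000 = 95,385 × [((1+r)^n − 1)/r].
(1+r)^n = 1 + 8,000,000 × r / 95,385, so n = ln(1 + 8,000,000·r/95,385) / ln(1+r) = 23.63.
Round up to a whole number of payments: n = 24.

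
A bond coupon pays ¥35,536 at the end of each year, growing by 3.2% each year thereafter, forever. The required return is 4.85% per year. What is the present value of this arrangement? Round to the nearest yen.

¥2,153,697

Periodic rate r = 0.0485 per year.
Growing perpetuity (Gordon): PV = PMT₁ / (r − g) = 35,536 / (r − 0.032) = ¥2,153,697.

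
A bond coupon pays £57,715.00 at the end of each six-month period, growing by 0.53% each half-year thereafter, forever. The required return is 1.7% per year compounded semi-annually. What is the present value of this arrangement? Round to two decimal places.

£18,035,937.50

Periodic rate r = 0.017/2 per half-year.
Growing perpetuity (Gordon): PV = PMT₁ / (r − g) = 57,715 / (r − 0.0053) = £18,035,937.50.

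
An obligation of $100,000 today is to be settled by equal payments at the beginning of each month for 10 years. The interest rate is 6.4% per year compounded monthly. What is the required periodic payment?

$1,124.40

Level annuity due; solve PV = PMT × [(1 − (1+r)^−n)/r] × (1+r) for PMT.
Periodic rate r = 0.064/12 per month; n is counted in months.
With n = 120: PMT = 100,000 / ([(1 − (1+r)^−n)/r] × (1+r)) = $1,124.40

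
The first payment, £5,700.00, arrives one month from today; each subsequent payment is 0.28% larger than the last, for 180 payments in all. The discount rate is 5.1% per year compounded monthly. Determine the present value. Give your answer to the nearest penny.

£900,256.44

Periodic rate r = 0.051/12 per month; n is counted in months.
Growing ordinary annuity: PV = PMT₁ × [1 − ((1+g)/(1+r))^n] / (r − g) = 5,700 × [1 − ((1+0.0028)/(1+r))^180] / (r − 0.0028) = £900,256.44.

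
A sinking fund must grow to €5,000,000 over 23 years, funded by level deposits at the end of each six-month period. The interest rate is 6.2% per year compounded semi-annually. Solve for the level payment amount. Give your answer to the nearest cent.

Level ordinary annuity; solve FV = PMT × [((1+r)^n − 1)/r] for PMT.
Periodic rate r = 0.062/2 per half-year; n is counted in half-years.
With n = 46: PMT = 5,000,000 / ([((1+r)^n − 1)/r]) = €50,441.74

€50,441.74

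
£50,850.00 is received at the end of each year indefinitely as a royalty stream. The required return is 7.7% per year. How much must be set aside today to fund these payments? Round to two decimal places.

£660,389.61

Periodic rate r = 0.077 per year.
Level perpetuity: PV = PMT / r = 50,850 / (0.077) = £660,389.61.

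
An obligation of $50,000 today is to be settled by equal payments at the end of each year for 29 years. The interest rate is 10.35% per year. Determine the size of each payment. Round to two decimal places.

$5,490.67

Level ordinary annuity; solve PV = PMT × [(1 − (1+r)^−n)/r] for PMT.
Periodic rate r = 0.1035 per year.
With n = 29: PMT = 50,000 / ([(1 − (1+r)^−n)/r]) = $5,490.67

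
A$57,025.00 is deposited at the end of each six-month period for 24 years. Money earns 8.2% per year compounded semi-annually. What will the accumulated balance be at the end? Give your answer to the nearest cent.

A$8,179,245.85

This is an ordinary annuity: 48 deposits of A$57,025.00 at the end of each six-month period.
Periodic rate r = 0.082/2 per half-year; n is counted in half-years.
FV = PMT × [((1+r)^n − 1)/r] = 57,025 × [(1+r)^48 − 1] / r = A$8,179,245.85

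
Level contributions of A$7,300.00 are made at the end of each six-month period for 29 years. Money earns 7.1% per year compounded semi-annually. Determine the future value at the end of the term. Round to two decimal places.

This is an ordinary annuity: 58 deposits of A$7,300.00 at the end of each six-month period.
Periodic rate r = 0.071/2 per half-year; n is counted in half-years.
FV = PMT × [((1+r)^n − 1)/r] = 7,300 × [(1+r)^58 − 1] / r = A$1,349,617.22

A$1,349,617.22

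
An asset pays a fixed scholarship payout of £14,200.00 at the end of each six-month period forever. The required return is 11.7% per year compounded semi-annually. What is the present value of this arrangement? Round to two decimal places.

£242,735.04

Periodic rate r = 0.117/2 per half-year.
Level perpetuity: PV = PMT / r = 14,200 / (0.117/2) = £242,735.04.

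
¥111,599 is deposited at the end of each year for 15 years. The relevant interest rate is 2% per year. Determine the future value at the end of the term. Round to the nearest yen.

This is an ordinary annuity: 15 deposits of ¥111,599 at the end of each year.
Periodic rate r = 0.02 per year.
FV = PMT × [((1+r)^n − 1)/r] = 111,599 × [(1+r)^15 − 1] / r = ¥1,929,928

¥1,929,928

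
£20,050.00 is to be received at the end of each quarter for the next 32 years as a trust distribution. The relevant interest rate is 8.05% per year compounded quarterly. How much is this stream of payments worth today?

This is an ordinary annuity: 128 payments of £20,050.00 at the end of each quarter.
Periodic rate r = 0.0805/4 per quarter; n is counted in quarters.
PV = PMT × [(1 − (1+r)^−n)/r] = 20,050 × [1 − (1+r)^−128] / r = £918,515.40

£918,515.40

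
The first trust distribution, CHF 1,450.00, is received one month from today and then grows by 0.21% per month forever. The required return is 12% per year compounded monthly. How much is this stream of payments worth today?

Periodic rate r = 0.12/12 per month.
Growing perpetuity (Gordon): PV = PMT₁ / (r − g) = 1,450 / (r − 0.0021) = CHF 183,544.30.

CHF 183,544.30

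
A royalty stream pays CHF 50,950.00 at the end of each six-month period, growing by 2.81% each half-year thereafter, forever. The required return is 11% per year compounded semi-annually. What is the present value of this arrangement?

Periodic rate r = 0.11/2 per half-year.
Growing perpetuity (Gordon): PV = PMT₁ / (r − g) = 50,950 / (r − 0.0281) = CHF 1,894,052.04.

CHF 1,894,052.04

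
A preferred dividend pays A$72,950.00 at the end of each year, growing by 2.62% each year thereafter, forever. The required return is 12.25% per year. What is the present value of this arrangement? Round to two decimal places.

A$757,528.56

Periodic rate r = 0.1225 per year.
Growing perpetuity (Gordon): PV = PMT₁ / (r − g) = 72,950 / (r − 0.0262) = A$757,528.56.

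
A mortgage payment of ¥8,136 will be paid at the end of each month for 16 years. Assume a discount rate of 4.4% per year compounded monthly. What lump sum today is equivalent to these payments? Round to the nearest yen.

¥1,120,016

This is an ordinary annuity: 192 payments of ¥8,136 at the end of each month.
Periodic rate r = 0.044/12 per month; n is counted in months.
PV = PMT × [(1 − (1+r)^−n)/r] = 8,136 × [1 − (1+r)^−192] / r = ¥1,120,016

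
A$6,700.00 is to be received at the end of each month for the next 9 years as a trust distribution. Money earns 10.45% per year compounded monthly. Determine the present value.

A$467,762.24

This is an ordinary annuity: 108 payments of A$6,700.00 at the end of each month.
Periodic rate r = 0.1045/12 per month; n is counted in months.
PV = PMT × [(1 − (1+r)^−n)/r] = 6,700 × [1 − (1+r)^−108] / r = A$467,762.24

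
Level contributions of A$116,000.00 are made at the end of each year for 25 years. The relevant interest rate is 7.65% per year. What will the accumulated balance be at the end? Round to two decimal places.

A$8,058,850.30

This is an ordinary annuity: 25 deposits of A$116,000.00 at the end of each year.
Periodic rate r = 0.0765 per year.
FV = PMT × [((1+r)^n − 1)/r] = 116,000 × [(1+r)^25 − 1] / r = A$8,058,850.30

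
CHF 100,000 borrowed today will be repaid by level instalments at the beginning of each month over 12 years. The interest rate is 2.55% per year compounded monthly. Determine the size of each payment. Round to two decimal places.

Level annuity due; solve PV = PMT × [(1 − (1+r)^−n)/r] × (1+r) for PMT.
Periodic rate r = 0.0255/12 per month; n is counted in months.
With n = 144: PMT = 100,000 / ([(1 − (1+r)^−n)/r] × (1+r)) = CHF 805.13

CHF 805.13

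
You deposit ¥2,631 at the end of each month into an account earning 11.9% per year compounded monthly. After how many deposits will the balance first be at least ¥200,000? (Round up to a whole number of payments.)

57 payments

Periodic rate r = 0.119/12 per month; n is counted in months.
Ordinary annuity FV: 200,000 = 2,631 × [((1+r)^n − 1)/r].
(1+r)^n = 1 + 200,000 × r / 2,631, so n = ln(1 + 200,000·r/2,631) / ln(1+r) = 56.93.
Round up to a whole number of payments: n = 57.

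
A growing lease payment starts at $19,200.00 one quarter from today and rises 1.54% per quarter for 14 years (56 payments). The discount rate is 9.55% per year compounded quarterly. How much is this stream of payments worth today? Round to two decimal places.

$843,112.58

Periodic rate r = 0.0955/4 per quarter; n is counted in quarters.
Growing ordinary annuity: PV = PMT₁ × [1 − ((1+g)/(1+r))^n] / (r − g) = 19,200 × [1 − ((1+0.0154)/(1+r))^56] / (r − 0.0154) = $843,112.58.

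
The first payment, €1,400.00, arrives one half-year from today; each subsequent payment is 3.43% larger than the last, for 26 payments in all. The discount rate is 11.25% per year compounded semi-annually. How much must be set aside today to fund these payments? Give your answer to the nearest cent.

Periodic rate r = 0.1125/2 per half-year; n is counted in half-years.
Growing ordinary annuity: PV = PMT₁ × [1 − ((1+g)/(1+r))^n] / (r − g) = 1,400 × [1 − ((1+0.0343)/(1+r))^26] / (r − 0.0343) = €26,835.24.

€26,835.24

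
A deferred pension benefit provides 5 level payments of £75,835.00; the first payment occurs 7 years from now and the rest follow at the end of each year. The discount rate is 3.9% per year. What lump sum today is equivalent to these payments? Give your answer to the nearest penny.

£269,113.36

Ordinary annuity of 5 payments, first payment at period 7.
Periodic rate r = 0.039 per year.
The ordinary-annuity PV formula values the stream one period before the first payment (period 6); discount that back 6 periods:
PV₀ = 75,835 × [1 − (1+r)^−5] / r × (1+r)^−6 = £269,113.36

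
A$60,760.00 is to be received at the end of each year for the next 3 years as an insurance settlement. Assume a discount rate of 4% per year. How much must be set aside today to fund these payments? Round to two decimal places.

This is an ordinary annuity: 3 payments of A$60,760.00 at the end of each year.
Periodic rate r = 0.04 per year.
PV = PMT × [(1 − (1+r)^−n)/r] = 60,760 × [1 − (1+r)^−3] / r = A$168,614.53

A$168,614.53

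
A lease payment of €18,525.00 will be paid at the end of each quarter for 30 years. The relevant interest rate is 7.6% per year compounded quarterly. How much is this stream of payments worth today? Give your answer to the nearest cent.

€873,116.81

This is an ordinary annuity: 120 payments of €18,525.00 at the end of each quarter.
Periodic rate r = 0.076/4 per quarter; n is counted in quarters.
PV = PMT × [(1 − (1+r)^−n)/r] = 18,525 × [1 − (1+r)^−120] / r = €873,116.81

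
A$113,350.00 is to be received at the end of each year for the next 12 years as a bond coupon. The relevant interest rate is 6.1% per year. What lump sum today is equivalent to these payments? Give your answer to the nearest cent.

This is an ordinary annuity: 12 payments of A$113,350.00 at the end of each year.
Periodic rate r = 0.061 per year.
PV = PMT × [(1 − (1+r)^−n)/r] = 113,350 × [1 − (1+r)^−12] / r = A$945,120.40

A$945,120.40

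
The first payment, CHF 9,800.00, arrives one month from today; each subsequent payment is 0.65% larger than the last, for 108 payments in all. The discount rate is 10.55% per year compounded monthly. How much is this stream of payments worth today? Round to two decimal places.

Periodic rate r = 0.1055/12 per month; n is counted in months.
Growing ordinary annuity: PV = PMT₁ × [1 − ((1+g)/(1+r))^n] / (r − g) = 9,800 × [1 − ((1+0.0065)/(1+r))^108] / (r − 0.0065) = CHF 931,316.08.

CHF 931,316.08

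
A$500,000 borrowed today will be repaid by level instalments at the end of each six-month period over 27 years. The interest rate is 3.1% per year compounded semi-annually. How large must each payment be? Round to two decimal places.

A$13,736.18

Level ordinary annuity; solve PV = PMT × [(1 − (1+r)^−n)/r] for PMT.
Periodic rate r = 0.031/2 per half-year; n is counted in half-years.
With n = 54: PMT = 500,000 / ([(1 − (1+r)^−n)/r]) = A$13,736.18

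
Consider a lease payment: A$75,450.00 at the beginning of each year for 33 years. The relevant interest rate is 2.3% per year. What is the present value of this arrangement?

A$1,771,315.88

This is an annuity due: 33 payments of A$75,450.00 at the beginning of each year.
Periodic rate r = 0.023 per year.
PV = PMT × [(1 − (1+r)^−n)/r] × (1+r) = 75,450 × [1 − (1+r)^−33] / r × (1+r) = A$1,771,315.88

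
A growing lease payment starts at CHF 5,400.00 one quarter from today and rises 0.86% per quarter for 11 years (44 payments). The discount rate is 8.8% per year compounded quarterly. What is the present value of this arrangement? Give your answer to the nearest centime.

Periodic rate r = 0.088/4 per quarter; n is counted in quarters.
Growing ordinary annuity: PV = PMT₁ × [1 − ((1+g)/(1+r))^n] / (r − g) = 5,400 × [1 − ((1+0.0086)/(1+r))^44] / (r − 0.0086) = CHF 177,517.57.

CHF 177,517.57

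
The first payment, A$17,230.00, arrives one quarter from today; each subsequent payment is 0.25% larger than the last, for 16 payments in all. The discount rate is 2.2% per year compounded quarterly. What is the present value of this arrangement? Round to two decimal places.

Periodic rate r = 0.022/4 per quarter; n is counted in quarters.
Growing ordinary annuity: PV = PMT₁ × [1 − ((1+g)/(1+r))^n] / (r − g) = 17,230 × [1 − ((1+0.0025)/(1+r))^16] / (r − 0.0025) = A$268,121.53.

A$268,121.53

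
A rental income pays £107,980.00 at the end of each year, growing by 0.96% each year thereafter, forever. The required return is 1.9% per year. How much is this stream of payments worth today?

Periodic rate r = 0.019 per year.
Growing perpetuity (Gordon): PV = PMT₁ / (r − g) = 107,980 / (r − 0.0096) = £11,487,234.04.

£11,487,234.04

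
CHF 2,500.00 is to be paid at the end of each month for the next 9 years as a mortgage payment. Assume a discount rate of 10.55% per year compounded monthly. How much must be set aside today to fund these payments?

This is an ordinary annuity: 108 payments of CHF 2,500.00 at the end of each month.
Periodic rate r = 0.1055/12 per month; n is counted in months.
PV = PMT × [(1 − (1+r)^−n)/r] = 2,500 × [1 − (1+r)^−108] / r = CHF 173,873.92

CHF 173,873.92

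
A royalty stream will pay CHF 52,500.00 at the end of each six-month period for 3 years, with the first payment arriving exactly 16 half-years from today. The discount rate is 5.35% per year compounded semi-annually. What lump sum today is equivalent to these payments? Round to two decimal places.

Ordinary annuity of 6 payments, first payment at period 16.
Periodic rate r = 0.0535/2 per half-year; n is counted in half-years.
The ordinary-annuity PV formula values the stream one period before the first payment (period 15); discount that back 15 periods:
PV₀ = 52,500 × [1 − (1+r)^−6] / r × (1+r)^−15 = CHF 193,488.28

CHF 193,488.28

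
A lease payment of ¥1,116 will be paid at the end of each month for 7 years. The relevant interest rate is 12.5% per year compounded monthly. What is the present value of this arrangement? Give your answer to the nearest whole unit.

This is an ordinary annuity: 84 payments of ¥1,116 at the end of each month.
Periodic rate r = 0.125/12 per month; n is counted in months.
PV = PMT × [(1 − (1+r)^−n)/r] = 1,116 × [1 − (1+r)^−84] / r = ¥62,272

¥62,272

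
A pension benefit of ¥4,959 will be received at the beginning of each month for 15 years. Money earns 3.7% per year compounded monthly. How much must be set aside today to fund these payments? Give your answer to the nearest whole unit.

This is an annuity due: 180 payments of ¥4,959 at the beginning of each month.
Periodic rate r = 0.037/12 per month; n is counted in months.
PV = PMT × [(1 − (1+r)^−n)/r] × (1+r) = 4,959 × [1 − (1+r)^−180] / r × (1+r) = ¥686,351

¥686,351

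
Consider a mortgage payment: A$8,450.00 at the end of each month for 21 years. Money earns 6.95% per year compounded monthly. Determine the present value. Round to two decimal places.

A$1,118,562.02

This is an ordinary annuity: 252 payments of A$8,450.00 at the end of each month.
Periodic rate r = 0.0695/12 per month; n is counted in months.
PV = PMT × [(1 − (1+r)^−n)/r] = 8,450 × [1 − (1+r)^−252] / r = A$1,118,562.02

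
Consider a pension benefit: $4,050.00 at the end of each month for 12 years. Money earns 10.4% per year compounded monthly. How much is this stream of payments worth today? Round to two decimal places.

$332,430.47

This is an ordinary annuity: 144 payments of $4,050.00 at the end of each month.
Periodic rate r = 0.104/12 per month; n is counted in months.
PV = PMT × [(1 − (1+r)^−n)/r] = 4,050 × [1 − (1+r)^−144] / r = $332,430.47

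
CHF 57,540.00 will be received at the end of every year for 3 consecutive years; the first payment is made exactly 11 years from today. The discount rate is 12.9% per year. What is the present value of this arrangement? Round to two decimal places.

Ordinary annuity of 3 payments, first payment at period 11.
Periodic rate r = 0.129 per year.
The ordinary-annuity PV formula values the stream one period before the first payment (period 10); discount that back 10 periods:
PV₀ = 57,540 × [1 − (1+r)^−3] / r × (1+r)^−10 = CHF 40,447.56

CHF 40,447.56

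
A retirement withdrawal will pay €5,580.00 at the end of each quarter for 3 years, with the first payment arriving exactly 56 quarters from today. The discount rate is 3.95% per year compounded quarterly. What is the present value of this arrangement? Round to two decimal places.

€36,610.58

Ordinary annuity of 12 payments, first payment at period 56.
Periodic rate r = 0.0395/4 per quarter; n is counted in quarters.
The ordinary-annuity PV formula values the stream one period before the first payment (period 55); discount that back 55 periods:
PV₀ = 5,580 × [1 − (1+r)^−12] / r × (1+r)^−55 = €36,610.58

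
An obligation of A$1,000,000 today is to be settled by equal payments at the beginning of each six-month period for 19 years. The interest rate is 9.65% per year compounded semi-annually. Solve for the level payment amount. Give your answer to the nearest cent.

Level annuity due; solve PV = PMT × [(1 − (1+r)^−n)/r] × (1+r) for PMT.
Periodic rate r = 0.0965/2 per half-year; n is counted in half-years.
With n = 38: PMT = 1,000,000 / ([(1 − (1+r)^−n)/r] × (1+r)) = A$55,247.29

A$55,247.29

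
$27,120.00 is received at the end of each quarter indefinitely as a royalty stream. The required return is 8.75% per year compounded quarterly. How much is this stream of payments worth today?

Periodic rate r = 0.0875/4 per quarter.
Level perpetuity: PV = PMT / r = 27,120 / (0.0875/4) = $1,239,771.43.

$1,239,771.43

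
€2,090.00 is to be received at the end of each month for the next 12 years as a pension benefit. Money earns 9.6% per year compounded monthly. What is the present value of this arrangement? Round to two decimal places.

This is an ordinary annuity: 144 payments of €2,090.00 at the end of each month.
Periodic rate r = 0.096/12 per month; n is counted in months.
PV = PMT × [(1 − (1+r)^−n)/r] = 2,090 × [1 − (1+r)^−144] / r = €178,314.65

€178,314.65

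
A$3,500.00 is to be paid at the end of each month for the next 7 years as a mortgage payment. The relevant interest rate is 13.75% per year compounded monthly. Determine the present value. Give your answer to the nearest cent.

This is an ordinary annuity: 84 payments of A$3,500.00 at the end of each month.
Periodic rate r = 0.1375/12 per month; n is counted in months.
PV = PMT × [(1 − (1+r)^−n)/r] = 3,500 × [1 − (1+r)^−84] / r = A$188,150.00

A$188,150.00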